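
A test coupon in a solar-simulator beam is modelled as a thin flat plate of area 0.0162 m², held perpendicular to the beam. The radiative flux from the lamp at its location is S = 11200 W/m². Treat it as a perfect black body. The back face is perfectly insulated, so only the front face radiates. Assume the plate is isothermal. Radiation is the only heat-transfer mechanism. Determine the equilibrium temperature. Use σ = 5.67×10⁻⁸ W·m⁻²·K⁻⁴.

At equilibrium, absorbed power = emitted power.
Absorbing cross-section = A = 0.01620 m²; emitting surface = A = 0.01620 m² (ratio 1).
S·A_cross = εσ·A_surf·T⁴  ⇒  T⁴ = S/(1σ).
T⁴ = 1.00·11200/(1·5.67×10⁻⁸) = 1.975×10¹¹ K⁴.
T = (1.975×10¹¹)^(1/4).

T ≈ 667 K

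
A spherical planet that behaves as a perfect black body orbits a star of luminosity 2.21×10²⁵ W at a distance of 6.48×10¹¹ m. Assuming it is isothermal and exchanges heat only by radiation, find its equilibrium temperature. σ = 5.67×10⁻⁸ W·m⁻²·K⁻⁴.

T ≈ 65.6 K

First find the stellar flux at distance d: S = L/(4πd²) = 2.21×10²⁵/(4π·(6.48×10¹¹)²) = 4.188 W/m².
For an isothermal sphere, absorbed (1−a)S·πr² = emitted σ·4πr²·T⁴, so T⁴ = (1−a)S/(4σ).
T⁴ = 1.00·4.188/(4·5.67×10⁻⁸) = 1.847×10⁷ K⁴.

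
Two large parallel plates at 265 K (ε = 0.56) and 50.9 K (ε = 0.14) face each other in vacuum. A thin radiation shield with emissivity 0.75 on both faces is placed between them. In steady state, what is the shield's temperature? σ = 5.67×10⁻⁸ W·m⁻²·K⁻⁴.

T_s ≈ 249 K

In steady state the net flux on the hot side equals that on the cold side.
σ(T₁⁴−T_s⁴)/D₁ = σ(T_s⁴−T₂⁴)/D₂, with D₁ = 1/ε₁+1/ε_s−1 = 2.119, D₂ = 1/ε_s+1/ε₂−1 = 7.476.
Solve for T_s⁴: T_s⁴ = (D₂·T₁⁴ + D₁·T₂⁴)/(D₁+D₂) = 3.844×10⁹ K⁴.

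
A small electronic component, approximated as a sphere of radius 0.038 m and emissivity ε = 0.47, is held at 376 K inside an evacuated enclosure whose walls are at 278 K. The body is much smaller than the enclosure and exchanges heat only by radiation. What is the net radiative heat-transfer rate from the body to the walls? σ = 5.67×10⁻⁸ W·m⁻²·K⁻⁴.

P_net ≈ 6.78 W

For a small grey body in a large enclosure: P_net = εσA(T_body⁴ − T_wall⁴).
A = 4πr² = 0.01815 m²; T_body⁴ − T_wall⁴ = 1.999×10¹⁰ − 5.973×10⁹ = 1.401×10¹⁰ K⁴.
|P_net| = 0.47·5.67×10⁻⁸·0.01815·1.401×10¹⁰.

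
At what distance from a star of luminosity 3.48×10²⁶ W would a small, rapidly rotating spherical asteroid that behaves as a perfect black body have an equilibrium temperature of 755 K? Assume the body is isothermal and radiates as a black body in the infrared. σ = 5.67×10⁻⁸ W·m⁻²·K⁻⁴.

d ≈ 1.94×10¹⁰ m

For an isothermal black-emitting sphere, (1−a)S·πr² = σ·4πr²·T⁴ ⇒ S = 4σT⁴/(1−a).
S = 4·5.67×10⁻⁸·(755)⁴/1.00 = 73690 W/m².
Flux falls as S = L/(4πd²), so d = √(L/(4πS)) = √(3.48×10²⁶/(4π·73690)).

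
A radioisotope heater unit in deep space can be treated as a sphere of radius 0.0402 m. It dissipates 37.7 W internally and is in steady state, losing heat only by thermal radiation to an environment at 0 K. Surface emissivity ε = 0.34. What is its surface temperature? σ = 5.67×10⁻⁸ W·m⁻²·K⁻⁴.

Steady state: internal power = radiated power, P = εσA T⁴.
Radiating area A = 4πr² = 0.02031 m².
T⁴ = P/(εσA) = 37.7/(0.34·5.67×10⁻⁸·0.02031) = 9.630×10¹⁰ K⁴.
T = (9.630×10¹⁰)^(1/4).

T ≈ 557 K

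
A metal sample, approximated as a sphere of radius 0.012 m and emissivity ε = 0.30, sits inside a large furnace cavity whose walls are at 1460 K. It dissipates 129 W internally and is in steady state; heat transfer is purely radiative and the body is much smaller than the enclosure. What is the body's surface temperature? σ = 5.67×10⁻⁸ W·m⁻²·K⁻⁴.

T ≈ 1720 K

For a small grey body in a large enclosure, net radiated power = εσA(T⁴ − T_w⁴).
Steady state: P = εσA(T⁴ − T_w⁴) with A = 4πr² = 0.001810 m².
T⁴ = P/(εσA) + T_w⁴ = 129/(0.30·5.67×10⁻⁸·0.001810) + (1460)⁴
    = 4.191×10¹² + 4.544×10¹² = 8.735×10¹² K⁴.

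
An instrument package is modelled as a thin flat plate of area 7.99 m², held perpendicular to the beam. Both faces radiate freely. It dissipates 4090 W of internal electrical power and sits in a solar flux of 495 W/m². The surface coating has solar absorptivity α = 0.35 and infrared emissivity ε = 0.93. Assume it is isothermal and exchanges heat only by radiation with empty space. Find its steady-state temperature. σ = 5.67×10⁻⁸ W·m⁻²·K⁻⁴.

T ≈ 284 K

At steady state, absorbed solar power + internal power = radiated power.
Absorbed: α·S·A_cross = 0.35·495·7.990 = 1384 W (cross-section A).
Total input = 1384 + 4090 = 5474 W.
Radiated: εσ·A_surf·T⁴ with A_surf = 2A = 15.98 m².
T⁴ = 5474/(0.93·5.67×10⁻⁸·15.98) = 6.497×10⁹ K⁴.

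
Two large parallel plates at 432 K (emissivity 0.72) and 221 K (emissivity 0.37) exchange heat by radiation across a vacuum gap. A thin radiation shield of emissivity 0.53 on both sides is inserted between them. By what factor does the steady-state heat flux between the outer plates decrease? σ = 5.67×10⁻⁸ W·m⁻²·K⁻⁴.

factor ≈ 1.90

Without shield: q₀ = σΔ(T⁴)/(1/ε₁+1/ε₂−1) with denominator 3.092.
With shield the two gaps are in series; the resistances add: (1/ε₁+1/ε_s−1)+(1/ε_s+1/ε₂−1) = 2.276+3.589 = 5.865.
Heat-flux ratio q₀/q = 5.865/3.092.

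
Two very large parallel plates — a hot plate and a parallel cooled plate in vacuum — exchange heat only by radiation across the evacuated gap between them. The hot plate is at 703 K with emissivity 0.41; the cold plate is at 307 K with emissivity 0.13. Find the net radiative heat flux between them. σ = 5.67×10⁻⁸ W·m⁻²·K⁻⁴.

q ≈ 1460 W/m²

For two infinite grey parallel plates, q = σ(T₁⁴ − T₂⁴)/(1/ε₁ + 1/ε₂ − 1).
T₁⁴ − T₂⁴ = 2.442×10¹¹ − 8.883×10⁹ = 2.354×10¹¹ K⁴.
1/ε₁ + 1/ε₂ − 1 = 2.439 + 7.692 − 1 = 9.131.
q = 5.67×10⁻⁸ × 2.354×10¹¹ / 9.131.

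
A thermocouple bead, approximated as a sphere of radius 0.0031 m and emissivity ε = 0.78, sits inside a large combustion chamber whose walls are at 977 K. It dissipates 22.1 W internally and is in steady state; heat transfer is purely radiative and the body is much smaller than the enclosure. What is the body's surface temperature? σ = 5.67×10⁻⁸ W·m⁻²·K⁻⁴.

T ≈ 1500 K

For a small grey body in a large enclosure, net radiated power = εσA(T⁴ − T_w⁴).
Steady state: P = εσA(T⁴ − T_w⁴) with A = 4πr² = 1.208×10⁻⁴ m².
T⁴ = P/(εσA) + T_w⁴ = 22.1/(0.78·5.67×10⁻⁸·1.208×10⁻⁴) + (977)⁴
    = 4.138×10¹² + 9.111×10¹¹ = 5.049×10¹² K⁴.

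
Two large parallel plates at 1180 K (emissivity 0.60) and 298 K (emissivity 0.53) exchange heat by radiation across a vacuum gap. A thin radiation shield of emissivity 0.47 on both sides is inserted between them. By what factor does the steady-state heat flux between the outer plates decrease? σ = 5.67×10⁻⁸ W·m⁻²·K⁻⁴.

factor ≈ 2.27

Without shield: q₀ = σΔ(T⁴)/(1/ε₁+1/ε₂−1) with denominator 2.553.
With shield the two gaps are in series; the resistances add: (1/ε₁+1/ε_s−1)+(1/ε_s+1/ε₂−1) = 2.794+3.014 = 5.809.
Heat-flux ratio q₀/q = 5.809/2.553.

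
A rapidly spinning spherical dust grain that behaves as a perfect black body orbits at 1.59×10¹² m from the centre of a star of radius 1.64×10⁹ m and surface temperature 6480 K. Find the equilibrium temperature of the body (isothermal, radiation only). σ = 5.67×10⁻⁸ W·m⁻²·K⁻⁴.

T ≈ 147 K

The star's surface emits σT_*⁴; at distance d the flux is S = σT_*⁴(R_*/d)².
S = 5.67×10⁻⁸·(6480)⁴·(1.64×10⁹/1.59×10¹²)² = 106.4 W/m².
For an isothermal sphere T⁴ = (1−a)S/(4σ) = 4.690×10⁸ K⁴.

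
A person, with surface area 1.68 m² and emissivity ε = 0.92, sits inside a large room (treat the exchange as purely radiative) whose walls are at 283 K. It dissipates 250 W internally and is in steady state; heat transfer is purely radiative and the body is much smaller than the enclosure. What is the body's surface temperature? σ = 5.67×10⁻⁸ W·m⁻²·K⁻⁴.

T ≈ 310 K

For a small grey body in a large enclosure, net radiated power = εσA(T⁴ − T_w⁴).
Steady state: P = εσA(T⁴ − T_w⁴) with A = 1.68 m².
T⁴ = P/(εσA) + T_w⁴ = 250/(0.92·5.67×10⁻⁸·1.680) + (283)⁴
    = 2.853×10⁹ + 6.414×10⁹ = 9.267×10⁹ K⁴.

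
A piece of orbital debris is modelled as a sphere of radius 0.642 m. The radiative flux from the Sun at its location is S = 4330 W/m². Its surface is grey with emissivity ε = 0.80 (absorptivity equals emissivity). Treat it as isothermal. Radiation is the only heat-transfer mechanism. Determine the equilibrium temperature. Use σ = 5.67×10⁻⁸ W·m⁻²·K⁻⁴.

At equilibrium, absorbed power = emitted power.
Absorbing cross-section = πr² = 1.295 m²; emitting surface = 4πr² = 5.179 m² (ratio 4).
εS·A_cross = εσ·A_surf·T⁴  ⇒  T⁴ = S/(4σ)   (ε cancels).
T⁴ = 4330/(4·5.67×10⁻⁸) = 1.909×10¹⁰ K⁴.
T = (1.909×10¹⁰)^(1/4).

T ≈ 372 K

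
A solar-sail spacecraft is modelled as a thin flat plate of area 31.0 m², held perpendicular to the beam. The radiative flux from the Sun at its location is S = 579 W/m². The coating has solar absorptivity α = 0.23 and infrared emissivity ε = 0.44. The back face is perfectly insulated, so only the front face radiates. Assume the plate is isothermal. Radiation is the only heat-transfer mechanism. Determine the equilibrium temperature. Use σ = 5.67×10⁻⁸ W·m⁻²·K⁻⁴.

T ≈ 270 K

At equilibrium, absorbed power = emitted power.
Absorbing cross-section = A = 31.00 m²; emitting surface = A = 31.00 m² (ratio 1).
αS·A_cross = εσ·A_surf·T⁴  ⇒  T⁴ = αS/(ε·1σ).
T⁴ = 0.230·579/(0.44·1·5.67×10⁻⁸) = 5.338×10⁹ K⁴.
T = (5.338×10⁹)^(1/4).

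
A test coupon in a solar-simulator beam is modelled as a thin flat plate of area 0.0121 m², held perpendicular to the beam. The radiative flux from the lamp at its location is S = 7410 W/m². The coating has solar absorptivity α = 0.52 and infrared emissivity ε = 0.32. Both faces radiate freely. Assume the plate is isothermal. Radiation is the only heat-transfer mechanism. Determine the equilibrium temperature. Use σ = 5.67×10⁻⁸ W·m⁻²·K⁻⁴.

T ≈ 571 K

At equilibrium, absorbed power = emitted power.
Absorbing cross-section = A = 0.01210 m²; emitting surface = 2A = 0.02420 m² (ratio 2).
αS·A_cross = εσ·A_surf·T⁴  ⇒  T⁴ = αS/(ε·2σ).
T⁴ = 0.520·7410/(0.32·2·5.67×10⁻⁸) = 1.062×10¹¹ K⁴.
T = (1.062×10¹¹)^(1/4).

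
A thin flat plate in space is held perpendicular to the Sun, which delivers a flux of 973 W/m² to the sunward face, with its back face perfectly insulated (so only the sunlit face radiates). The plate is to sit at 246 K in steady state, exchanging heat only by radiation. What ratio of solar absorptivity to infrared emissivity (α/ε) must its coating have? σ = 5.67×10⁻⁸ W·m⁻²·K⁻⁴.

α/ε ≈ 0.213

Balance: αS·A = εσ·1A·T⁴ ⇒ α/ε = σT⁴/S.
α/ε = 5.67×10⁻⁸·(246)⁴/973 = 5.67×10⁻⁸·3.662×10⁹/973.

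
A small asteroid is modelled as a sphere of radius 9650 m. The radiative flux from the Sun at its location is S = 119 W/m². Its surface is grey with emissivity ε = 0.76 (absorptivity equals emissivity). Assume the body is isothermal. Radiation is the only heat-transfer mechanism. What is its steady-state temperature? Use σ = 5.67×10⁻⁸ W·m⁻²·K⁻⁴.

T ≈ 151 K

At equilibrium, absorbed power = emitted power.
Absorbing cross-section = πr² = 2.926×10⁸ m²; emitting surface = 4πr² = 1.170×10⁹ m² (ratio 4).
εS·A_cross = εσ·A_surf·T⁴  ⇒  T⁴ = S/(4σ)   (ε cancels).
T⁴ = 119/(4·5.67×10⁻⁸) = 5.247×10⁸ K⁴.
T = (5.247×10⁸)^(1/4).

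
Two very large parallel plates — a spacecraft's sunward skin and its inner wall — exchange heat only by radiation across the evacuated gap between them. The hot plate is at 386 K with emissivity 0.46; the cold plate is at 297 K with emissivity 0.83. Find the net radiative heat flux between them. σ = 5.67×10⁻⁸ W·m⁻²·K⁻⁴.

For two infinite grey parallel plates, q = σ(T₁⁴ − T₂⁴)/(1/ε₁ + 1/ε₂ − 1).
T₁⁴ − T₂⁴ = 2.220×10¹⁰ − 7.781×10⁹ = 1.442×10¹⁰ K⁴.
1/ε₁ + 1/ε₂ − 1 = 2.174 + 1.205 − 1 = 2.379.
q = 5.67×10⁻⁸ × 1.442×10¹⁰ / 2.379.

q ≈ 344 W/m²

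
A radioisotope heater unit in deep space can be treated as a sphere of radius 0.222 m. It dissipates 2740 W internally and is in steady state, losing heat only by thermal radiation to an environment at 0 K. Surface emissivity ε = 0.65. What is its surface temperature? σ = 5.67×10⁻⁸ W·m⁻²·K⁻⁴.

T ≈ 589 K

Steady state: internal power = radiated power, P = εσA T⁴.
Radiating area A = 4πr² = 0.6193 m².
T⁴ = P/(εσA) = 2740/(0.65·5.67×10⁻⁸·0.6193) = 1.200×10¹¹ K⁴.
T = (1.200×10¹¹)^(1/4).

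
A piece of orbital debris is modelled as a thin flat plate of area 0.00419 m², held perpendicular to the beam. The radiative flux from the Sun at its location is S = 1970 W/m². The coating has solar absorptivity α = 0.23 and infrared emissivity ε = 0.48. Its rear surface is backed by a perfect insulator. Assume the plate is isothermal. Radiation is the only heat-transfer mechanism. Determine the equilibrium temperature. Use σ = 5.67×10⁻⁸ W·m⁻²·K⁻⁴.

T ≈ 359 K

At equilibrium, absorbed power = emitted power.
Absorbing cross-section = A = 0.004190 m²; emitting surface = A = 0.004190 m² (ratio 1).
αS·A_cross = εσ·A_surf·T⁴  ⇒  T⁴ = αS/(ε·1σ).
T⁴ = 0.230·1970/(0.48·1·5.67×10⁻⁸) = 1.665×10¹⁰ K⁴.
T = (1.665×10¹⁰)^(1/4).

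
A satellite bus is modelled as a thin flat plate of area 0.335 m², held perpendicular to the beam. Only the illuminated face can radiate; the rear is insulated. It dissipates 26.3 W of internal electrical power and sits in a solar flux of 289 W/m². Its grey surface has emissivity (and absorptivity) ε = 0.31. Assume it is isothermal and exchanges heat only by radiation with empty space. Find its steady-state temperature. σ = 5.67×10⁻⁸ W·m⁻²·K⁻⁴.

At steady state, absorbed solar power + internal power = radiated power.
Absorbed: α·S·A_cross = 0.31·289·0.3350 = 30.01 W (cross-section A).
Total input = 30.01 + 26.3 = 56.31 W.
Radiated: εσ·A_surf·T⁴ with A_surf = A = 0.3350 m².
T⁴ = 56.31/(0.31·5.67×10⁻⁸·0.3350) = 9.563×10⁹ K⁴.

T ≈ 313 K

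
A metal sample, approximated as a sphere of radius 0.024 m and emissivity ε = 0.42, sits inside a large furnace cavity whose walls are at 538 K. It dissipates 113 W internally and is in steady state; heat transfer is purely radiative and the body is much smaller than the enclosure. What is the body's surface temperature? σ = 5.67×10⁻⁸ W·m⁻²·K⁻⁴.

For a small grey body in a large enclosure, net radiated power = εσA(T⁴ − T_w⁴).
Steady state: P = εσA(T⁴ − T_w⁴) with A = 4πr² = 0.007238 m².
T⁴ = P/(εσA) + T_w⁴ = 113/(0.42·5.67×10⁻⁸·0.007238) + (538)⁴
    = 6.556×10¹¹ + 8.378×10¹⁰ = 7.393×10¹¹ K⁴.

T ≈ 927 K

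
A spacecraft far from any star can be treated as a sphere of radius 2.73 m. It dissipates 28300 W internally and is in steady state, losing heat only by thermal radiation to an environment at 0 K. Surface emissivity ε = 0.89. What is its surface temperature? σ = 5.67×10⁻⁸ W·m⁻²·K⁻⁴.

Steady state: internal power = radiated power, P = εσA T⁴.
Radiating area A = 4πr² = 93.66 m².
T⁴ = P/(εσA) = 28300/(0.89·5.67×10⁻⁸·93.66) = 5.988×10⁹ K⁴.
T = (5.988×10⁹)^(1/4).

T ≈ 278 K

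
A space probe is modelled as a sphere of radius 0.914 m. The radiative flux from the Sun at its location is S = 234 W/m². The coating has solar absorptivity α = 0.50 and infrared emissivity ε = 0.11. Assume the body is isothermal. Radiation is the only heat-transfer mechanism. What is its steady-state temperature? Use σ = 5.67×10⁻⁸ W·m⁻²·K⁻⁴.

At equilibrium, absorbed power = emitted power.
Absorbing cross-section = πr² = 2.624 m²; emitting surface = 4πr² = 10.50 m² (ratio 4).
αS·A_cross = εσ·A_surf·T⁴  ⇒  T⁴ = αS/(ε·4σ).
T⁴ = 0.500·234/(0.11·4·5.67×10⁻⁸) = 4.690×10⁹ K⁴.
T = (4.690×10⁹)^(1/4).

T ≈ 262 K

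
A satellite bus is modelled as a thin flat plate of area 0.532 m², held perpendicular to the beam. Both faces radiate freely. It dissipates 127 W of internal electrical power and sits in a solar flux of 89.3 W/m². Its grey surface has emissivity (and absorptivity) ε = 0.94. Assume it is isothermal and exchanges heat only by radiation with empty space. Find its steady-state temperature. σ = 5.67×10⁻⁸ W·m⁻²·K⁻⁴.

At steady state, absorbed solar power + internal power = radiated power.
Absorbed: α·S·A_cross = 0.94·89.3·0.5320 = 44.66 W (cross-section A).
Total input = 44.66 + 127 = 171.7 W.
Radiated: εσ·A_surf·T⁴ with A_surf = 2A = 1.064 m².
T⁴ = 171.7/(0.94·5.67×10⁻⁸·1.064) = 3.027×10⁹ K⁴.

T ≈ 235 K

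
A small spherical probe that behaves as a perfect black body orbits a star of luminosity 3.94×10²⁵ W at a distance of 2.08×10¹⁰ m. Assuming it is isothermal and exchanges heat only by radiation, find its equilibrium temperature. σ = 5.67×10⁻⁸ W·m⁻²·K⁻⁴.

T ≈ 423 K

First find the stellar flux at distance d: S = L/(4πd²) = 3.94×10²⁵/(4π·(2.08×10¹⁰)²) = 7247 W/m².
For an isothermal sphere, absorbed (1−a)S·πr² = emitted σ·4πr²·T⁴, so T⁴ = (1−a)S/(4σ).
T⁴ = 1.00·7247/(4·5.67×10⁻⁸) = 3.195×10¹⁰ K⁴.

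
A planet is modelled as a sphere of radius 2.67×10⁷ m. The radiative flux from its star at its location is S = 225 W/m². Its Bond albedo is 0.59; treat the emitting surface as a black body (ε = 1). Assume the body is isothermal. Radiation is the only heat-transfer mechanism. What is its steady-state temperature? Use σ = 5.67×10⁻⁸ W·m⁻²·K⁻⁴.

T ≈ 142 K

At equilibrium, absorbed power = emitted power.
Absorbing cross-section = πr² = 2.240×10¹⁵ m²; emitting surface = 4πr² = 8.958×10¹⁵ m² (ratio 4).
(1−a)S·A_cross = εσ·A_surf·T⁴  ⇒  T⁴ = (1−a)S/(4σ).
T⁴ = 0.410·225/(4·5.67×10⁻⁸) = 4.067×10⁸ K⁴.
T = (4.067×10⁸)^(1/4).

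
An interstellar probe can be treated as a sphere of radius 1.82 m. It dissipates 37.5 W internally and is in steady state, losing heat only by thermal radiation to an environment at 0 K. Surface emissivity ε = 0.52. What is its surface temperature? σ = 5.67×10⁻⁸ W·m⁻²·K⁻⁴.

Steady state: internal power = radiated power, P = εσA T⁴.
Radiating area A = 4πr² = 41.62 m².
T⁴ = P/(εσA) = 37.5/(0.52·5.67×10⁻⁸·41.62) = 3.056×10⁷ K⁴.
T = (3.056×10⁷)^(1/4).

T ≈ 74.3 K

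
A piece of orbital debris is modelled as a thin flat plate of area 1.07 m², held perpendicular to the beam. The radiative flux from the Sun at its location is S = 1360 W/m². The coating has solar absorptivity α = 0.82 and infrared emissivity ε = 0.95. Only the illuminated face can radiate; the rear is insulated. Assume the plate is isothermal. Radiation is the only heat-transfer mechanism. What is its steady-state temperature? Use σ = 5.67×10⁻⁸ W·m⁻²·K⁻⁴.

T ≈ 379 K

At equilibrium, absorbed power = emitted power.
Absorbing cross-section = A = 1.070 m²; emitting surface = A = 1.070 m² (ratio 1).
αS·A_cross = εσ·A_surf·T⁴  ⇒  T⁴ = αS/(ε·1σ).
T⁴ = 0.820·1360/(0.95·1·5.67×10⁻⁸) = 2.070×10¹⁰ K⁴.
T = (2.070×10¹⁰)^(1/4).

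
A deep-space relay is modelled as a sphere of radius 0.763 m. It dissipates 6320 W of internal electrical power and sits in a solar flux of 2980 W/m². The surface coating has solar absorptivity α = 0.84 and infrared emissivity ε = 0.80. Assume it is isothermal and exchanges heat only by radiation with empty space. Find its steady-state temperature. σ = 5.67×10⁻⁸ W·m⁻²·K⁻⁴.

T ≈ 426 K

At steady state, absorbed solar power + internal power = radiated power.
Absorbed: α·S·A_cross = 0.84·2980·1.829 = 4578 W (cross-section πr²).
Total input = 4578 + 6320 = 10900 W.
Radiated: εσ·A_surf·T⁴ with A_surf = 4πr² = 7.316 m².
T⁴ = 10900/(0.80·5.67×10⁻⁸·7.316) = 3.284×10¹⁰ K⁴.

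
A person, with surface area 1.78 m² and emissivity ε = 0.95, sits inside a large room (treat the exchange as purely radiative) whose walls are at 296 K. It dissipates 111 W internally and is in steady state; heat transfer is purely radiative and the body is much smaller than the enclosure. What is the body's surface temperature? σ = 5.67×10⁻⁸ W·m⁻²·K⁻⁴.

For a small grey body in a large enclosure, net radiated power = εσA(T⁴ − T_w⁴).
Steady state: P = εσA(T⁴ − T_w⁴) with A = 1.78 m².
T⁴ = P/(εσA) + T_w⁴ = 111/(0.95·5.67×10⁻⁸·1.780) + (296)⁴
    = 1.158×10⁹ + 7.677×10⁹ = 8.834×10⁹ K⁴.

T ≈ 307 K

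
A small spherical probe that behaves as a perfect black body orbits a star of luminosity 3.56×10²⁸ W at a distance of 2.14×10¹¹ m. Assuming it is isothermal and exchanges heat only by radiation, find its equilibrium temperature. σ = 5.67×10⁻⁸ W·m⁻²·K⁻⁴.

T ≈ 723 K

First find the stellar flux at distance d: S = L/(4πd²) = 3.56×10²⁸/(4π·(2.14×10¹¹)²) = 61860 W/m².
For an isothermal sphere, absorbed (1−a)S·πr² = emitted σ·4πr²·T⁴, so T⁴ = (1−a)S/(4σ).
T⁴ = 1.00·61860/(4·5.67×10⁻⁸) = 2.728×10¹¹ K⁴.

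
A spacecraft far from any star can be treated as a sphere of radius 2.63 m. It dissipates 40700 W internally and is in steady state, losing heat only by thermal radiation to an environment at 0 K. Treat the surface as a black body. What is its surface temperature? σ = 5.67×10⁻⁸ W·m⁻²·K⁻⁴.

Steady state: internal power = radiated power, P = εσA T⁴.
Radiating area A = 4πr² = 86.92 m².
T⁴ = P/(εσA) = 40700/(1.0·5.67×10⁻⁸·86.92) = 8.258×10⁹ K⁴.
T = (8.258×10⁹)^(1/4).

T ≈ 301 K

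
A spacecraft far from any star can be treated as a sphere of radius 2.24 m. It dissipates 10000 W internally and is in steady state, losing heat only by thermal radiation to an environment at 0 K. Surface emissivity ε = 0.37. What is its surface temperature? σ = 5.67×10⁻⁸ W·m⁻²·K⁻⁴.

T ≈ 295 K

Steady state: internal power = radiated power, P = εσA T⁴.
Radiating area A = 4πr² = 63.05 m².
T⁴ = P/(εσA) = 10000/(0.37·5.67×10⁻⁸·63.05) = 7.560×10⁹ K⁴.
T = (7.560×10⁹)^(1/4).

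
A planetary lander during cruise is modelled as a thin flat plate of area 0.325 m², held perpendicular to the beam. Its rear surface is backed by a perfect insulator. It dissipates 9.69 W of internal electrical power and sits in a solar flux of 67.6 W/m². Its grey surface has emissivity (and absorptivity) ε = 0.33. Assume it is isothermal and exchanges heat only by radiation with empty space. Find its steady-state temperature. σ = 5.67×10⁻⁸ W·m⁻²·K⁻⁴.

At steady state, absorbed solar power + internal power = radiated power.
Absorbed: α·S·A_cross = 0.33·67.6·0.3250 = 7.250 W (cross-section A).
Total input = 7.250 + 9.69 = 16.94 W.
Radiated: εσ·A_surf·T⁴ with A_surf = A = 0.3250 m².
T⁴ = 16.94/(0.33·5.67×10⁻⁸·0.3250) = 2.786×10⁹ K⁴.

T ≈ 230 K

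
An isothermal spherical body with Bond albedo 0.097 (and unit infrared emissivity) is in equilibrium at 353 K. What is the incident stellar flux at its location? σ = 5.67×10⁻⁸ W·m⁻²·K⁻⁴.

S ≈ 3900 W/m²

(1−a)S·πr² = σ·4πr²·T⁴ ⇒ S = 4σT⁴/(1−a).
S = 4·5.67×10⁻⁸·1.553×10¹⁰/0.903.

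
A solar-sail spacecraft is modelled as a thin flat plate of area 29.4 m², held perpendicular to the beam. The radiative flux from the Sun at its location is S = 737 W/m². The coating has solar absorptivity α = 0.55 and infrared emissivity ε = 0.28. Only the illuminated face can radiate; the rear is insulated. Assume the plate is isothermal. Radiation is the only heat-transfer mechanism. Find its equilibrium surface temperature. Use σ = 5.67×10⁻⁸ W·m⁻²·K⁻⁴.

At equilibrium, absorbed power = emitted power.
Absorbing cross-section = A = 29.40 m²; emitting surface = A = 29.40 m² (ratio 1).
αS·A_cross = εσ·A_surf·T⁴  ⇒  T⁴ = αS/(ε·1σ).
T⁴ = 0.550·737/(0.28·1·5.67×10⁻⁸) = 2.553×10¹⁰ K⁴.
T = (2.553×10¹⁰)^(1/4).

T ≈ 400 K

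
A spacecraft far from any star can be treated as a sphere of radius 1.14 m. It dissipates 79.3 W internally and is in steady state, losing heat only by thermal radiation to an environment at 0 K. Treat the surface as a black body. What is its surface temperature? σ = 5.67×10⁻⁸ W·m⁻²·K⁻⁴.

T ≈ 96.2 K

Steady state: internal power = radiated power, P = εσA T⁴.
Radiating area A = 4πr² = 16.33 m².
T⁴ = P/(εσA) = 79.3/(1.0·5.67×10⁻⁸·16.33) = 8.564×10⁷ K⁴.
T = (8.564×10⁷)^(1/4).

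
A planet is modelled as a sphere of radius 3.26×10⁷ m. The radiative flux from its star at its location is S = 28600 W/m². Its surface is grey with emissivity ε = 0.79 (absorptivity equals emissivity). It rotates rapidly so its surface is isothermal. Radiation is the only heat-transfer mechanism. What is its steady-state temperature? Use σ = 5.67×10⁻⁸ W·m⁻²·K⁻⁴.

At equilibrium, absorbed power = emitted power.
Absorbing cross-section = πr² = 3.339×10¹⁵ m²; emitting surface = 4πr² = 1.336×10¹⁶ m² (ratio 4).
εS·A_cross = εσ·A_surf·T⁴  ⇒  T⁴ = S/(4σ)   (ε cancels).
T⁴ = 28600/(4·5.67×10⁻⁸) = 1.261×10¹¹ K⁴.
T = (1.261×10¹¹)^(1/4).

T ≈ 596 K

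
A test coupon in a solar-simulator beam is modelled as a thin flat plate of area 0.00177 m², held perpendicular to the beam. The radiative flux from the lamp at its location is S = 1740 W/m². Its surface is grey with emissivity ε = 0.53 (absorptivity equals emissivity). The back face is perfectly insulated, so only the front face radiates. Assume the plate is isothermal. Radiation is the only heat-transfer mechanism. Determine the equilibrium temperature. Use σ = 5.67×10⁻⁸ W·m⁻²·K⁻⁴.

T ≈ 419 K

At equilibrium, absorbed power = emitted power.
Absorbing cross-section = A = 0.001770 m²; emitting surface = A = 0.001770 m² (ratio 1).
εS·A_cross = εσ·A_surf·T⁴  ⇒  T⁴ = S/(1σ)   (ε cancels).
T⁴ = 1740/(1·5.67×10⁻⁸) = 3.069×10¹⁰ K⁴.
T = (3.069×10¹⁰)^(1/4).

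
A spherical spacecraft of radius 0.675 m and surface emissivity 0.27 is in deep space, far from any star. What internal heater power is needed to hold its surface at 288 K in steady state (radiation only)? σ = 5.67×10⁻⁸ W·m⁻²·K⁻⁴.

P ≈ 603 W

P = εσ·4πr²·T⁴.
4πr² = 5.726 m²; T⁴ = 6.880×10⁹ K⁴.
P = 0.27·5.67×10⁻⁸·5.726·6.880×10⁹.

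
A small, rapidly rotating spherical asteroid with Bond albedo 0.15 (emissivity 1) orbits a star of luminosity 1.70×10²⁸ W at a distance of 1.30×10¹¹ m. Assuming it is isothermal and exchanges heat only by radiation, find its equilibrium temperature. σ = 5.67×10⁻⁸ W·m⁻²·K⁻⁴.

First find the stellar flux at distance d: S = L/(4πd²) = 1.70×10²⁸/(4π·(1.30×10¹¹)²) = 80050 W/m².
For an isothermal sphere, absorbed (1−a)S·πr² = emitted σ·4πr²·T⁴, so T⁴ = (1−a)S/(4σ).
T⁴ = 0.850·80050/(4·5.67×10⁻⁸) = 3.000×10¹¹ K⁴.

T ≈ 740 K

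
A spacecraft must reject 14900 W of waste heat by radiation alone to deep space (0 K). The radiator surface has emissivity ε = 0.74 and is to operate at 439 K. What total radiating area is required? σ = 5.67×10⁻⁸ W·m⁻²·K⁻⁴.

P = εσA T⁴ ⇒ A = P/(εσT⁴).
T⁴ = 3.714×10¹⁰ K⁴.
A = 14900/(0.74 × 5.67×10⁻⁸ × 3.714×10¹⁰).

A ≈ 9.56 m²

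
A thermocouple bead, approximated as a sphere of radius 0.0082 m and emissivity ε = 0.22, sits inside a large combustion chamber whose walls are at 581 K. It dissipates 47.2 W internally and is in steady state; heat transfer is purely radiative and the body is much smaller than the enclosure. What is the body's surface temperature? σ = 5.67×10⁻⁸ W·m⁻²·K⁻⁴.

T ≈ 1460 K

For a small grey body in a large enclosure, net radiated power = εσA(T⁴ − T_w⁴).
Steady state: P = εσA(T⁴ − T_w⁴) with A = 4πr² = 8.450×10⁻⁴ m².
T⁴ = P/(εσA) + T_w⁴ = 47.2/(0.22·5.67×10⁻⁸·8.450×10⁻⁴) + (581)⁴
    = 4.478×10¹² + 1.139×10¹¹ = 4.592×10¹² K⁴.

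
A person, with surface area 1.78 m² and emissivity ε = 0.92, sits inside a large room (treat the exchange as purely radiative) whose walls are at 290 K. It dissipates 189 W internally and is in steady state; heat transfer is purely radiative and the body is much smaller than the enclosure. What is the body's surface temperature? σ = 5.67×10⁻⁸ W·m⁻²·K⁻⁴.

For a small grey body in a large enclosure, net radiated power = εσA(T⁴ − T_w⁴).
Steady state: P = εσA(T⁴ − T_w⁴) with A = 1.78 m².
T⁴ = P/(εσA) + T_w⁴ = 189/(0.92·5.67×10⁻⁸·1.780) + (290)⁴
    = 2.035×10⁹ + 7.073×10⁹ = 9.108×10⁹ K⁴.

T ≈ 309 K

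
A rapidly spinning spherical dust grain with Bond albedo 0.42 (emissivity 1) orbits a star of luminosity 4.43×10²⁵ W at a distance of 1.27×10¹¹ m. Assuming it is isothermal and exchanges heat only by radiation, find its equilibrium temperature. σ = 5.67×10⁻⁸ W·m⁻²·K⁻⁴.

T ≈ 154 K

First find the stellar flux at distance d: S = L/(4πd²) = 4.43×10²⁵/(4π·(1.27×10¹¹)²) = 218.6 W/m².
For an isothermal sphere, absorbed (1−a)S·πr² = emitted σ·4πr²·T⁴, so T⁴ = (1−a)S/(4σ).
T⁴ = 0.580·218.6/(4·5.67×10⁻⁸) = 5.589×10⁸ K⁴.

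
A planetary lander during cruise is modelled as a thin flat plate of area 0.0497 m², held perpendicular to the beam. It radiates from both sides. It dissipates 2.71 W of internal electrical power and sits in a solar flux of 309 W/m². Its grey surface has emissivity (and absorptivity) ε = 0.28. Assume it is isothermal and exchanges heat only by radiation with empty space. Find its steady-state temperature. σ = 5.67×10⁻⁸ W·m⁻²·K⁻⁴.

T ≈ 258 K

At steady state, absorbed solar power + internal power = radiated power.
Absorbed: α·S·A_cross = 0.28·309·0.04970 = 4.300 W (cross-section A).
Total input = 4.300 + 2.71 = 7.010 W.
Radiated: εσ·A_surf·T⁴ with A_surf = 2A = 0.09940 m².
T⁴ = 7.010/(0.28·5.67×10⁻⁸·0.09940) = 4.442×10⁹ K⁴.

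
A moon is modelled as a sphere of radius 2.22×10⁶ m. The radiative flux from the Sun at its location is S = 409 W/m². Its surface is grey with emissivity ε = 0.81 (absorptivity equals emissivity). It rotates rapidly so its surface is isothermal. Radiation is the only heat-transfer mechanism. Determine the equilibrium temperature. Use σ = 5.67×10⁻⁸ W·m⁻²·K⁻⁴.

T ≈ 206 K

At equilibrium, absorbed power = emitted power.
Absorbing cross-section = πr² = 1.548×10¹³ m²; emitting surface = 4πr² = 6.193×10¹³ m² (ratio 4).
εS·A_cross = εσ·A_surf·T⁴  ⇒  T⁴ = S/(4σ)   (ε cancels).
T⁴ = 409/(4·5.67×10⁻⁸) = 1.803×10⁹ K⁴.
T = (1.803×10⁹)^(1/4).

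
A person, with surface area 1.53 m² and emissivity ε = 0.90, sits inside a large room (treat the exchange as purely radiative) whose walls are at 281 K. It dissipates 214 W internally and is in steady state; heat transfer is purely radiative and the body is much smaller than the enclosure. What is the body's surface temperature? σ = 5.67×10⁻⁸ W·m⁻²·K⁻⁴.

T ≈ 308 K

For a small grey body in a large enclosure, net radiated power = εσA(T⁴ − T_w⁴).
Steady state: P = εσA(T⁴ − T_w⁴) with A = 1.53 m².
T⁴ = P/(εσA) + T_w⁴ = 214/(0.90·5.67×10⁻⁸·1.530) + (281)⁴
    = 2.741×10⁹ + 6.235×10⁹ = 8.976×10⁹ K⁴.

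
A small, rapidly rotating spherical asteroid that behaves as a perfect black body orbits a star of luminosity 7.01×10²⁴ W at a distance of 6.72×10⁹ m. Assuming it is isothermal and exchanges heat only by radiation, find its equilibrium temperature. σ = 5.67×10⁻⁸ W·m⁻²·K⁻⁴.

T ≈ 483 K

First find the stellar flux at distance d: S = L/(4πd²) = 7.01×10²⁴/(4π·(6.72×10⁹)²) = 12350 W/m².
For an isothermal sphere, absorbed (1−a)S·πr² = emitted σ·4πr²·T⁴, so T⁴ = (1−a)S/(4σ).
T⁴ = 1.00·12350/(4·5.67×10⁻⁸) = 5.447×10¹⁰ K⁴.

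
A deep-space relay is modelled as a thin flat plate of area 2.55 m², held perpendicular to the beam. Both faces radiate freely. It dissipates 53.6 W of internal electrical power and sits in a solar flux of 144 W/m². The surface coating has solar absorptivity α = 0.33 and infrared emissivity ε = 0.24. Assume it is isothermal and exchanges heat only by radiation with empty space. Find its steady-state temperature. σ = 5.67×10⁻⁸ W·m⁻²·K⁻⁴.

T ≈ 224 K

At steady state, absorbed solar power + internal power = radiated power.
Absorbed: α·S·A_cross = 0.33·144·2.550 = 121.2 W (cross-section A).
Total input = 121.2 + 53.6 = 174.8 W.
Radiated: εσ·A_surf·T⁴ with A_surf = 2A = 5.100 m².
T⁴ = 174.8/(0.24·5.67×10⁻⁸·5.100) = 2.518×10⁹ K⁴.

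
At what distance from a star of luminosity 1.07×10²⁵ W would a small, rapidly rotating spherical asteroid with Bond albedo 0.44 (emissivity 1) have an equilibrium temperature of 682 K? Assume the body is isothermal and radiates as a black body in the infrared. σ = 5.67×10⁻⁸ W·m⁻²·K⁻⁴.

For an isothermal black-emitting sphere, (1−a)S·πr² = σ·4πr²·T⁴ ⇒ S = 4σT⁴/(1−a).
S = 4·5.67×10⁻⁸·(682)⁴/0.560 = 87620 W/m².
Flux falls as S = L/(4πd²), so d = √(L/(4πS)) = √(1.07×10²⁵/(4π·87620)).

d ≈ 3.12×10⁹ m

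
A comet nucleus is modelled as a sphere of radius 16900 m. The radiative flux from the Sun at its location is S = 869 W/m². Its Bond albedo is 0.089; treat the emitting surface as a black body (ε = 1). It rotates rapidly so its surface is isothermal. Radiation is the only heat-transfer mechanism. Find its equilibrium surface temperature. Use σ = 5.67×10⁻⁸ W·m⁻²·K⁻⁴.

At equilibrium, absorbed power = emitted power.
Absorbing cross-section = πr² = 8.973×10⁸ m²; emitting surface = 4πr² = 3.589×10⁹ m² (ratio 4).
(1−a)S·A_cross = εσ·A_surf·T⁴  ⇒  T⁴ = (1−a)S/(4σ).
T⁴ = 0.911·869/(4·5.67×10⁻⁸) = 3.491×10⁹ K⁴.
T = (3.491×10⁹)^(1/4).

T ≈ 243 K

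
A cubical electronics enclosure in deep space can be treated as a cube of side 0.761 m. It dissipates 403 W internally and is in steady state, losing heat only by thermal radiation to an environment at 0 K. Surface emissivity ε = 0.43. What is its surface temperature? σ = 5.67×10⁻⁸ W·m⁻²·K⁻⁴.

Steady state: internal power = radiated power, P = εσA T⁴.
Radiating area A = 6L² = 3.475 m².
T⁴ = P/(εσA) = 403/(0.43·5.67×10⁻⁸·3.475) = 4.757×10⁹ K⁴.
T = (4.757×10⁹)^(1/4).

T ≈ 263 K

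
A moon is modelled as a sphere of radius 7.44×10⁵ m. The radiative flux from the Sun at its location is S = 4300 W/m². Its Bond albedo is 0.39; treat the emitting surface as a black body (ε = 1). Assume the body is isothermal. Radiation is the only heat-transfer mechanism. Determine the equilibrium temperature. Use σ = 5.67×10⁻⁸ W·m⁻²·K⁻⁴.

At equilibrium, absorbed power = emitted power.
Absorbing cross-section = πr² = 1.739×10¹² m²; emitting surface = 4πr² = 6.956×10¹² m² (ratio 4).
(1−a)S·A_cross = εσ·A_surf·T⁴  ⇒  T⁴ = (1−a)S/(4σ).
T⁴ = 0.610·4300/(4·5.67×10⁻⁸) = 1.157×10¹⁰ K⁴.
T = (1.157×10¹⁰)^(1/4).

T ≈ 328 K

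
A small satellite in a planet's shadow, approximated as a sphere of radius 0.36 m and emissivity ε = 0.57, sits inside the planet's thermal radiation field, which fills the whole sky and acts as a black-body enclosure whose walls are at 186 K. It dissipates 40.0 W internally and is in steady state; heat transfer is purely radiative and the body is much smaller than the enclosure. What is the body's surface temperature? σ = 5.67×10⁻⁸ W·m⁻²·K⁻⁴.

T ≈ 210 K

For a small grey body in a large enclosure, net radiated power = εσA(T⁴ − T_w⁴).
Steady state: P = εσA(T⁴ − T_w⁴) with A = 4πr² = 1.629 m².
T⁴ = P/(εσA) + T_w⁴ = 40.0/(0.57·5.67×10⁻⁸·1.629) + (186)⁴
    = 7.600×10⁸ + 1.197×10⁹ = 1.957×10⁹ K⁴.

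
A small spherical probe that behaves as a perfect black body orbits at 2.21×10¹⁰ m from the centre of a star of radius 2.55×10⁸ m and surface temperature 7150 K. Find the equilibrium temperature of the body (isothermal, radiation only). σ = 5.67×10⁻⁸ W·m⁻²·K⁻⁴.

T ≈ 543 K

The star's surface emits σT_*⁴; at distance d the flux is S = σT_*⁴(R_*/d)².
S = 5.67×10⁻⁸·(7150)⁴·(2.55×10⁸/2.21×10¹⁰)² = 19730 W/m².
For an isothermal sphere T⁴ = (1−a)S/(4σ) = 8.699×10¹⁰ K⁴.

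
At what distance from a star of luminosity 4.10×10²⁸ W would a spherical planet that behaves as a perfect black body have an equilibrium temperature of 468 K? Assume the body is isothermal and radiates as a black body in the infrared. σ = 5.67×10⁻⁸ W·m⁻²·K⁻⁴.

For an isothermal black-emitting sphere, (1−a)S·πr² = σ·4πr²·T⁴ ⇒ S = 4σT⁴/(1−a).
S = 4·5.67×10⁻⁸·(468)⁴/1.00 = 10880 W/m².
Flux falls as S = L/(4πd²), so d = √(L/(4πS)) = √(4.10×10²⁸/(4π·10880)).

d ≈ 5.48×10¹¹ m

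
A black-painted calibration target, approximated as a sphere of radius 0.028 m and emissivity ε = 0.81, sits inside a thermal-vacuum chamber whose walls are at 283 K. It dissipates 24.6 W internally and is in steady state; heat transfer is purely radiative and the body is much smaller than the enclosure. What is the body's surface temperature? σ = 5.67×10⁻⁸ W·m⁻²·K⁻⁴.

For a small grey body in a large enclosure, net radiated power = εσA(T⁴ − T_w⁴).
Steady state: P = εσA(T⁴ − T_w⁴) with A = 4πr² = 0.009852 m².
T⁴ = P/(εσA) + T_w⁴ = 24.6/(0.81·5.67×10⁻⁸·0.009852) + (283)⁴
    = 5.437×10¹⁰ + 6.414×10⁹ = 6.078×10¹⁰ K⁴.

T ≈ 497 K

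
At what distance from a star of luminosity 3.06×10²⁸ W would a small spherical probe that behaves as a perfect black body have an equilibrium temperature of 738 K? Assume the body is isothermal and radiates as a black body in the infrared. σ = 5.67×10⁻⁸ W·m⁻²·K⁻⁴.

For an isothermal black-emitting sphere, (1−a)S·πr² = σ·4πr²·T⁴ ⇒ S = 4σT⁴/(1−a).
S = 4·5.67×10⁻⁸·(738)⁴/1.00 = 67280 W/m².
Flux falls as S = L/(4πd²), so d = √(L/(4πS)) = √(3.06×10²⁸/(4π·67280)).

d ≈ 1.90×10¹¹ m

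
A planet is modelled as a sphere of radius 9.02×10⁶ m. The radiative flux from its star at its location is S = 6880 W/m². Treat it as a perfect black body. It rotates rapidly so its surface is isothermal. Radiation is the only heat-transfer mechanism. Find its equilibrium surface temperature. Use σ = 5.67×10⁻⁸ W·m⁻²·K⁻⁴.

At equilibrium, absorbed power = emitted power.
Absorbing cross-section = πr² = 2.556×10¹⁴ m²; emitting surface = 4πr² = 1.022×10¹⁵ m² (ratio 4).
S·A_cross = εσ·A_surf·T⁴  ⇒  T⁴ = S/(4σ).
T⁴ = 1.00·6880/(4·5.67×10⁻⁸) = 3.034×10¹⁰ K⁴.
T = (3.034×10¹⁰)^(1/4).

T ≈ 417 K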